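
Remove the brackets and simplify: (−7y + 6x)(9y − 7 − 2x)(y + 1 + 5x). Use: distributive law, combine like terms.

(−7y + 6x)(9y − 7 − 2x)(y + 1 + 5x)
= (−63y² + 49y + 14xy + 54xy − 42x − 12x²)(y + 1 + 5x)    [distributive law]
= (−63y² + 49y + 68xy − 42x − 12x²)(y + 1 + 5x)    [combine like terms]
= −63y³ − 63y² − 315xy² + 49y² + 49y + 245xy + 68xy² + 68xy + 340x²y − 42xy − 42x − 210x² − 12x²y − 12x² − 60x³    [distributive law]
= −63y³ − 14y² − 247xy² + 49y + 271xy + 328x²y − 42x − 222x² − 60x³    [combine like terms]

−63y³ − 14y² − 247xy² + 49y + 271xy + 328x²y − 42x − 222x² − 60x³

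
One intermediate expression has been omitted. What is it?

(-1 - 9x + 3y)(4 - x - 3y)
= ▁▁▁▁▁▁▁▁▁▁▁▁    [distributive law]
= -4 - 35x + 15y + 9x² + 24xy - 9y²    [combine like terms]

After distributive law, the bracketed line is:

-4 + x + 3y - 36x + 9x² + 27xy + 12y - 3xy - 9y²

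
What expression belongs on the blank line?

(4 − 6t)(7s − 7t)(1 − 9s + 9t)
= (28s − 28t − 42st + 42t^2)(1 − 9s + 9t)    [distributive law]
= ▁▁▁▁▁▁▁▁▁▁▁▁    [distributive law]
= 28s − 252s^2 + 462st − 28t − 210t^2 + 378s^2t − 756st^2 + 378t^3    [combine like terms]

After distributive law, the bracketed line is:

28s − 252s^2 + 252st − 28t + 252st − 252t^2 − 42st + 378s^2t − 378st^2 + 42t^2 − 378st^2 + 378t^3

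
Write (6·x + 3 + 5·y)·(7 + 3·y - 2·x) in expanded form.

(6·x + 3 + 5·y)·(7 + 3·y - 2·x)
= 42·x + 18·x·y - 12·x² + 21 + 9·y - 6·x + 35·y + 15·y² - 10·x·y    [distributive law]
= 36·x + 8·x·y - 12·x² + 21 + 44·y + 15·y²    [combine like terms]

36·x + 8·x·y - 12·x² + 21 + 44·y + 15·y²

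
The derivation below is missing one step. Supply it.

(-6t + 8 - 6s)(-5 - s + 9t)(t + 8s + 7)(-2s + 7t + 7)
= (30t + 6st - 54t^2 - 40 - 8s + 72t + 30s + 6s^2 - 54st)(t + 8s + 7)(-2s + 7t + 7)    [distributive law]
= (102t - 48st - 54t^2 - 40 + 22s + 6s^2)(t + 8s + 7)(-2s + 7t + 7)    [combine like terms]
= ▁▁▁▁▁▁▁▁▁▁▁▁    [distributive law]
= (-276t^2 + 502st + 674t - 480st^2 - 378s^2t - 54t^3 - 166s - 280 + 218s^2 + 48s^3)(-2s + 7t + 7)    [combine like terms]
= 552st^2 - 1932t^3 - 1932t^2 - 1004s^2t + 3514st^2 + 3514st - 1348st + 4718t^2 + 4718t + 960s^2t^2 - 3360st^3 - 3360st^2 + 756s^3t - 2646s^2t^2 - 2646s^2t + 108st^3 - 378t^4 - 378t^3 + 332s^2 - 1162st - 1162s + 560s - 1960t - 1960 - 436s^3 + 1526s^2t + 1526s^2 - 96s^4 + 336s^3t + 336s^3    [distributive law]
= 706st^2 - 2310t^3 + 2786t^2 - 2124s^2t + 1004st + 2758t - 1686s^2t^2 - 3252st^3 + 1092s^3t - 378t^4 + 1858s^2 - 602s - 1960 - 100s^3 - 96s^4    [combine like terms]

By distributive law:

(102t^2 + 816st + 714t - 48st^2 - 384s^2t - 336st - 54t^3 - 432st^2 - 378t^2 - 40t - 320s - 280 + 22st + 176s^2 + 154s + 6s^2t + 48s^3 + 42s^2)(-2s + 7t + 7)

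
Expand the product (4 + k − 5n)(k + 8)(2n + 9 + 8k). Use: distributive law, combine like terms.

(4 + k − 5n)(k + 8)(2n + 9 + 8k)
= (4k + 32 + k^2 + 8k − 5kn − 40n)(2n + 9 + 8k)    [distributive law]
= (12k + 32 + k^2 − 5kn − 40n)(2n + 9 + 8k)    [combine like terms]
= 24kn + 108k + 96k^2 + 64n + 288 + 256k + 2k^2n + 9k^2 + 8k^3 − 10kn^2 − 45kn − 40k^2n − 80n^2 − 360n − 320kn    [distributive law]
= −341kn + 364k + 105k^2 − 296n + 288 − 38k^2n + 8k^3 − 10kn^2 − 80n^2    [combine like terms]

−341kn + 364k + 105k^2 − 296n + 288 − 38k^2n + 8k^3 − 10kn^2 − 80n^2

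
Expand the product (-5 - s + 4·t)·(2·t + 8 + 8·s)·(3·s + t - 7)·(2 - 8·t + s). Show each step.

-2306·s·t + 1610·s·t^2 + 676·s^2·t + 1484·t^2 + 288·t^3 - 2628·t + 712·s + 40·s^2 + 560 - 136·s^3 - 602·s^2·t^2 + 274·s^3·t - 424·s·t^3 - 24·s^4 - 64·t^4

(-5 - s + 4·t)·(2·t + 8 + 8·s)·(3·s + t - 7)·(2 - 8·t + s)
= (-10·t - 40 - 40·s - 2·s·t - 8·s - 8·s^2 + 8·t^2 + 32·t + 32·s·t)·(3·s + t - 7)·(2 - 8·t + s)    [distributive law]
= (22·t - 40 - 48·s + 30·s·t - 8·s^2 + 8·t^2)·(3·s + t - 7)·(2 - 8·t + s)    [combine like terms]
= (66·s·t + 22·t^2 - 154·t - 120·s - 40·t + 280 - 144·s^2 - 48·s·t + 336·s + 90·s^2·t + 30·s·t^2 - 210·s·t - 24·s^3 - 8·s^2·t + 56·s^2 + 24·s·t^2 + 8·t^3 - 56·t^2)·(2 - 8·t + s)    [distributive law]
= (-192·s·t - 34·t^2 - 194·t + 216·s + 280 - 88·s^2 + 82·s^2·t + 54·s·t^2 - 24·s^3 + 8·t^3)·(2 - 8·t + s)    [combine like terms]
= -384·s·t + 1536·s·t^2 - 192·s^2·t - 68·t^2 + 272·t^3 - 34·s·t^2 - 388·t + 1552·t^2 - 194·s·t + 432·s - 1728·s·t + 216·s^2 + 560 - 2240·t + 280·s - 176·s^2 + 704·s^2·t - 88·s^3 + 164·s^2·t - 656·s^2·t^2 + 82·s^3·t + 108·s·t^2 - 432·s·t^3 + 54·s^2·t^2 - 48·s^3 + 192·s^3·t - 24·s^4 + 16·t^3 - 64·t^4 + 8·s·t^3    [distributive law]
= -2306·s·t + 1610·s·t^2 + 676·s^2·t + 1484·t^2 + 288·t^3 - 2628·t + 712·s + 40·s^2 + 560 - 136·s^3 - 602·s^2·t^2 + 274·s^3·t - 424·s·t^3 - 24·s^4 - 64·t^4    [combine like terms]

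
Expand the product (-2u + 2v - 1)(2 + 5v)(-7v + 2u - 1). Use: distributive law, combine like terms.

36uv - 8u^2 + 90uv^2 - 20u^2v - 3v^2 + 15v - 70v^3 + 2

(-2u + 2v - 1)(2 + 5v)(-7v + 2u - 1)
= (-4u - 10uv + 4v + 10v^2 - 2 - 5v)(-7v + 2u - 1)    [distributive law]
= (-4u - 10uv - v + 10v^2 - 2)(-7v + 2u - 1)    [combine like terms]
= 28uv - 8u^2 + 4u + 70uv^2 - 20u^2v + 10uv + 7v^2 - 2uv + v - 70v^3 + 20uv^2 - 10v^2 + 14v - 4u + 2    [distributive law]
= 36uv - 8u^2 + 90uv^2 - 20u^2v - 3v^2 + 15v - 70v^3 + 2    [combine like terms]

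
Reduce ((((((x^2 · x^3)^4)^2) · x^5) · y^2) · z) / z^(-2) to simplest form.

x^45y^2z^3

((((((x^2 · x^3)^4)^2) · x^5) · y^2) · z) / z^(-2)
= (((((x^2 · x^3)^8) · x^5) · y^2) · z) / z^(-2)    [power of a power]
= ((((((x^2)^8) · ((x^3)^8)) · x^5) · y^2) · z) / z^(-2)    [power of a product]
= ((((x^16 · ((x^3)^8)) · x^5) · y^2) · z) / z^(-2)    [power of a power]
= ((((x^16 · x^24) · x^5) · y^2) · z) / z^(-2)    [power of a power]
= (((x^40 · x^5) · y^2) · z) / z^(-2)    [product of powers]
= ((x^45 · y^2) · z) / z^(-2)    [product of powers]
= x^45y^2z^3    [quotient of powers]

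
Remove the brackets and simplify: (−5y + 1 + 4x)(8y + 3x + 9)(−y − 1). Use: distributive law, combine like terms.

40y³ + 77y² − 17xy² − 56xy + 28y − 39x − 9 − 12x²y − 12x²

(−5y + 1 + 4x)(8y + 3x + 9)(−y − 1)
= (−40y² − 15xy − 45y + 8y + 3x + 9 + 32xy + 12x² + 36x)(−y − 1)    [distributive law]
= (−40y² + 17xy − 37y + 39x + 9 + 12x²)(−y − 1)    [combine like terms]
= 40y³ + 40y² − 17xy² − 17xy + 37y² + 37y − 39xy − 39x − 9y − 9 − 12x²y − 12x²    [distributive law]
= 40y³ + 77y² − 17xy² − 56xy + 28y − 39x − 9 − 12x²y − 12x²    [combine like terms]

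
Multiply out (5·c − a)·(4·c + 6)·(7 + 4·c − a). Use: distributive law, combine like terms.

(5·c − a)·(4·c + 6)·(7 + 4·c − a)
= (20·c^2 + 30·c − 4·a·c − 6·a)·(7 + 4·c − a)    [distributive law]
= 140·c^2 + 80·c^3 − 20·a·c^2 + 210·c + 120·c^2 − 30·a·c − 28·a·c − 16·a·c^2 + 4·a^2·c − 42·a − 24·a·c + 6·a^2    [distributive law]
= 260·c^2 + 80·c^3 − 36·a·c^2 + 210·c − 82·a·c + 4·a^2·c − 42·a + 6·a^2    [combine like terms]

260·c^2 + 80·c^3 − 36·a·c^2 + 210·c − 82·a·c + 4·a^2·c − 42·a + 6·a^2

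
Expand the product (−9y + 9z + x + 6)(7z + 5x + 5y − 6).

−18yz − 40xy − 45y² + 84y + 63z² + 52xz − 12z + 5x² + 24x − 36

(−9y + 9z + x + 6)(7z + 5x + 5y − 6)
= −63yz − 45xy − 45y² + 54y + 63z² + 45xz + 45yz − 54z + 7xz + 5x² + 5xy − 6x + 42z + 30x + 30y − 36    [distributive law]
= −18yz − 40xy − 45y² + 84y + 63z² + 52xz − 12z + 5x² + 24x − 36    [combine like terms]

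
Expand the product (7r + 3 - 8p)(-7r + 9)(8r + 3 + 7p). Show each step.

(7r + 3 - 8p)(-7r + 9)(8r + 3 + 7p)
= (-49r^2 + 63r - 21r + 27 + 56pr - 72p)(8r + 3 + 7p)    [distributive law]
= (-49r^2 + 42r + 27 + 56pr - 72p)(8r + 3 + 7p)    [combine like terms]
= -392r^3 - 147r^2 - 343pr^2 + 336r^2 + 126r + 294pr + 216r + 81 + 189p + 448pr^2 + 168pr + 392p^2r - 576pr - 216p - 504p^2    [distributive law]
= -392r^3 + 189r^2 + 105pr^2 + 342r - 114pr + 81 - 27p + 392p^2r - 504p^2    [combine like terms]

-392r^3 + 189r^2 + 105pr^2 + 342r - 114pr + 81 - 27p + 392p^2r - 504p^2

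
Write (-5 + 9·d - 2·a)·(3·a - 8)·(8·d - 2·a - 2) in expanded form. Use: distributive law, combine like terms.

(-5 + 9·d - 2·a)·(3·a - 8)·(8·d - 2·a - 2)
= (-15·a + 40 + 27·a·d - 72·d - 6·a^2 + 16·a)·(8·d - 2·a - 2)    [distributive law]
= (a + 40 + 27·a·d - 72·d - 6·a^2)·(8·d - 2·a - 2)    [combine like terms]
= 8·a·d - 2·a^2 - 2·a + 320·d - 80·a - 80 + 216·a·d^2 - 54·a^2·d - 54·a·d - 576·d^2 + 144·a·d + 144·d - 48·a^2·d + 12·a^3 + 12·a^2    [distributive law]
= 98·a·d + 10·a^2 - 82·a + 464·d - 80 + 216·a·d^2 - 102·a^2·d - 576·d^2 + 12·a^3    [combine like terms]

98·a·d + 10·a^2 - 82·a + 464·d - 80 + 216·a·d^2 - 102·a^2·d - 576·d^2 + 12·a^3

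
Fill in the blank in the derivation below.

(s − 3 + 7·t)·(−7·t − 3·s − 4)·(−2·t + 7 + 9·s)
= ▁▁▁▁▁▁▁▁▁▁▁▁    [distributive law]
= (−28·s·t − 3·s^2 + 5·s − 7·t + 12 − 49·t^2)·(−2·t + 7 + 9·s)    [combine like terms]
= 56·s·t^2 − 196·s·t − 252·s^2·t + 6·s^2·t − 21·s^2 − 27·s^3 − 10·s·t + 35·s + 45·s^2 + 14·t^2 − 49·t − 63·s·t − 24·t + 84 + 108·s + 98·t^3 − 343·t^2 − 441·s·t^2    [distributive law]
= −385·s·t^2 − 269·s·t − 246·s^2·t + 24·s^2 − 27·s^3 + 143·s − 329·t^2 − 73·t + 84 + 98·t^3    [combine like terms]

By distributive law:

(−7·s·t − 3·s^2 − 4·s + 21·t + 9·s + 12 − 49·t^2 − 21·s·t − 28·t)·(−2·t + 7 + 9·s)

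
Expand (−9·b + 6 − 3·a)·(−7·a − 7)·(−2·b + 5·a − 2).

(−9·b + 6 − 3·a)·(−7·a − 7)·(−2·b + 5·a − 2)
= (63·a·b + 63·b − 42·a − 42 + 21·a^2 + 21·a)·(−2·b + 5·a − 2)    [distributive law]
= (63·a·b + 63·b − 21·a − 42 + 21·a^2)·(−2·b + 5·a − 2)    [combine like terms]
= −126·a·b^2 + 315·a^2·b − 126·a·b − 126·b^2 + 315·a·b − 126·b + 42·a·b − 105·a^2 + 42·a + 84·b − 210·a + 84 − 42·a^2·b + 105·a^3 − 42·a^2    [distributive law]
= −126·a·b^2 + 273·a^2·b + 231·a·b − 126·b^2 − 42·b − 147·a^2 − 168·a + 84 + 105·a^3    [combine like terms]

−126·a·b^2 + 273·a^2·b + 231·a·b − 126·b^2 − 42·b − 147·a^2 − 168·a + 84 + 105·a^3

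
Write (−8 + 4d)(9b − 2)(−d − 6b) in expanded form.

120bd + 432b^2 − 16d − 96b − 36bd^2 − 216b^2d + 8d^2

(−8 + 4d)(9b − 2)(−d − 6b)
= (−72b + 16 + 36bd − 8d)(−d − 6b)    [distributive law]
= 72bd + 432b^2 − 16d − 96b − 36bd^2 − 216b^2d + 8d^2 + 48bd    [distributive law]
= 120bd + 432b^2 − 16d − 96b − 36bd^2 − 216b^2d + 8d^2    [combine like terms]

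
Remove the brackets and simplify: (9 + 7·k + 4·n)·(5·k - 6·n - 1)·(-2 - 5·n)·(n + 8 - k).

(9 + 7·k + 4·n)·(5·k - 6·n - 1)·(-2 - 5·n)·(n + 8 - k)
= (45·k - 54·n - 9 + 35·k^2 - 42·k·n - 7·k + 20·k·n - 24·n^2 - 4·n)·(-2 - 5·n)·(n + 8 - k)    [distributive law]
= (38·k - 58·n - 9 + 35·k^2 - 22·k·n - 24·n^2)·(-2 - 5·n)·(n + 8 - k)    [combine like terms]
= (-76·k - 190·k·n + 116·n + 290·n^2 + 18 + 45·n - 70·k^2 - 175·k^2·n + 44·k·n + 110·k·n^2 + 48·n^2 + 120·n^3)·(n + 8 - k)    [distributive law]
= (-76·k - 146·k·n + 161·n + 338·n^2 + 18 - 70·k^2 - 175·k^2·n + 110·k·n^2 + 120·n^3)·(n + 8 - k)    [combine like terms]
= -76·k·n - 608·k + 76·k^2 - 146·k·n^2 - 1168·k·n + 146·k^2·n + 161·n^2 + 1288·n - 161·k·n + 338·n^3 + 2704·n^2 - 338·k·n^2 + 18·n + 144 - 18·k - 70·k^2·n - 560·k^2 + 70·k^3 - 175·k^2·n^2 - 1400·k^2·n + 175·k^3·n + 110·k·n^3 + 880·k·n^2 - 110·k^2·n^2 + 120·n^4 + 960·n^3 - 120·k·n^3    [distributive law]
= -1405·k·n - 626·k - 484·k^2 + 396·k·n^2 - 1324·k^2·n + 2865·n^2 + 1306·n + 1298·n^3 + 144 + 70·k^3 - 285·k^2·n^2 + 175·k^3·n - 10·k·n^3 + 120·n^4    [combine like terms]

-1405·k·n - 626·k - 484·k^2 + 396·k·n^2 - 1324·k^2·n + 2865·n^2 + 1306·n + 1298·n^3 + 144 + 70·k^3 - 285·k^2·n^2 + 175·k^3·n - 10·k·n^3 + 120·n^4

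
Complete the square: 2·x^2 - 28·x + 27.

2(x - 7)^2 - 71

2·x^2 - 28·x + 27
= 2(x^2 - 14·x) + 27    [factor out 2 from the x-terms]
= 2(x^2 - 14·x + 49 - 49) + 27    [add and subtract 49 inside the bracket]
= 2(x - 7)^2 - 98 + 27    [perfect-square identity]
= 2(x - 7)^2 - 71    [combine constants]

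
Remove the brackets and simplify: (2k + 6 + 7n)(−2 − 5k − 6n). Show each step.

(2k + 6 + 7n)(−2 − 5k − 6n)
= −4k − 10k^2 − 12kn − 12 − 30k − 36n − 14n − 35kn − 42n^2    [distributive law]
= −34k − 10k^2 − 47kn − 12 − 50n − 42n^2    [combine like terms]

−34k − 10k^2 − 47kn − 12 − 50n − 42n^2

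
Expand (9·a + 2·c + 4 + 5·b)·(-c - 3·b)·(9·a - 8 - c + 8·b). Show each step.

-81·a^2·c + 36·a·c - 9·a·c^2 - 144·a·b·c - 243·a^2·b + 108·a·b - 351·a·b^2 + 20·c^2 + 2·c^3 - 5·b·c^2 + 68·b·c - 73·b^2·c + 32·c + 96·b + 24·b^2 - 120·b^3

(9·a + 2·c + 4 + 5·b)·(-c - 3·b)·(9·a - 8 - c + 8·b)
= (-9·a·c - 27·a·b - 2·c^2 - 6·b·c - 4·c - 12·b - 5·b·c - 15·b^2)·(9·a - 8 - c + 8·b)    [distributive law]
= (-9·a·c - 27·a·b - 2·c^2 - 11·b·c - 4·c - 12·b - 15·b^2)·(9·a - 8 - c + 8·b)    [combine like terms]
= -81·a^2·c + 72·a·c + 9·a·c^2 - 72·a·b·c - 243·a^2·b + 216·a·b + 27·a·b·c - 216·a·b^2 - 18·a·c^2 + 16·c^2 + 2·c^3 - 16·b·c^2 - 99·a·b·c + 88·b·c + 11·b·c^2 - 88·b^2·c - 36·a·c + 32·c + 4·c^2 - 32·b·c - 108·a·b + 96·b + 12·b·c - 96·b^2 - 135·a·b^2 + 120·b^2 + 15·b^2·c - 120·b^3    [distributive law]
= -81·a^2·c + 36·a·c - 9·a·c^2 - 144·a·b·c - 243·a^2·b + 108·a·b - 351·a·b^2 + 20·c^2 + 2·c^3 - 5·b·c^2 + 68·b·c - 73·b^2·c + 32·c + 96·b + 24·b^2 - 120·b^3    [combine like terms]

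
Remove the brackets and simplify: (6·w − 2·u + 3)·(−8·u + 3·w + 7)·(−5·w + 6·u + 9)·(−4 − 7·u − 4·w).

−901·u·w² − 1030·u²·w² − 882·u·w³ + 1882·u²·w + 2444·u³·w − 1654·u·w + 732·w³ + 360·w⁴ − 1044·w² − 2172·w + 204·u³ − 672·u⁴ + 1848·u² − 459·u − 756

(6·w − 2·u + 3)·(−8·u + 3·w + 7)·(−5·w + 6·u + 9)·(−4 − 7·u − 4·w)
= (−48·u·w + 18·w² + 42·w + 16·u² − 6·u·w − 14·u − 24·u + 9·w + 21)·(−5·w + 6·u + 9)·(−4 − 7·u − 4·w)    [distributive law]
= (−54·u·w + 18·w² + 51·w + 16·u² − 38·u + 21)·(−5·w + 6·u + 9)·(−4 − 7·u − 4·w)    [combine like terms]
= (270·u·w² − 324·u²·w − 486·u·w − 90·w³ + 108·u·w² + 162·w² − 255·w² + 306·u·w + 459·w − 80·u²·w + 96·u³ + 144·u² + 190·u·w − 228·u² − 342·u − 105·w + 126·u + 189)·(−4 − 7·u − 4·w)    [distributive law]
= (378·u·w² − 404·u²·w + 10·u·w − 90·w³ − 93·w² + 354·w + 96·u³ − 84·u² − 216·u + 189)·(−4 − 7·u − 4·w)    [combine like terms]
= −1512·u·w² − 2646·u²·w² − 1512·u·w³ + 1616·u²·w + 2828·u³·w + 1616·u²·w² − 40·u·w − 70·u²·w − 40·u·w² + 360·w³ + 630·u·w³ + 360·w⁴ + 372·w² + 651·u·w² + 372·w³ − 1416·w − 2478·u·w − 1416·w² − 384·u³ − 672·u⁴ − 384·u³·w + 336·u² + 588·u³ + 336·u²·w + 864·u + 1512·u² + 864·u·w − 756 − 1323·u − 756·w    [distributive law]
= −901·u·w² − 1030·u²·w² − 882·u·w³ + 1882·u²·w + 2444·u³·w − 1654·u·w + 732·w³ + 360·w⁴ − 1044·w² − 2172·w + 204·u³ − 672·u⁴ + 1848·u² − 459·u − 756    [combine like terms]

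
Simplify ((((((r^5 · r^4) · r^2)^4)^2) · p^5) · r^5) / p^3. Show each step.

p^2r^93

((((((r^5 · r^4) · r^2)^4)^2) · p^5) · r^5) / p^3
= (((((r^5 · r^4) · r^2)^8) · p^5) · r^5) / p^3    [power of a power]
= (((((r^5 · r^4)^8) · ((r^2)^8)) · p^5) · r^5) / p^3    [power of a product]
= ((((((r^5)^8) · ((r^4)^8)) · ((r^2)^8)) · p^5) · r^5) / p^3    [power of a product]
= ((((r^40 · ((r^4)^8)) · ((r^2)^8)) · p^5) · r^5) / p^3    [power of a power]
= ((((r^40 · r^32) · ((r^2)^8)) · p^5) · r^5) / p^3    [power of a power]
= (((r^72 · ((r^2)^8)) · p^5) · r^5) / p^3    [product of powers]
= (((r^72 · r^16) · p^5) · r^5) / p^3    [power of a power]
= ((r^88 · p^5) · r^5) / p^3    [product of powers]
= p^2r^93    [quotient of powers; product of powers]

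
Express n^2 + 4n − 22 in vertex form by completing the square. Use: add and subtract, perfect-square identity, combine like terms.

n^2 + 4n − 22
= n^2 + 4n + 4 − 4 − 22    [add and subtract 4]
= (n + 2)^2 − 4 − 22    [perfect-square identity]
= (n + 2)^2 − 26    [combine constants]

(n + 2)^2 − 26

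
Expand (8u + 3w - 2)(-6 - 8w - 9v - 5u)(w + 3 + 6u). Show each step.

-287uw - 42u - 348u^2 - 223uw^2 - 514u^2w - 234uvw - 108uv - 432u^2v - 240u^3 - 74w^2 + 6w - 24w^3 - 27vw^2 - 63vw + 36 + 54v

(8u + 3w - 2)(-6 - 8w - 9v - 5u)(w + 3 + 6u)
= (-48u - 64uw - 72uv - 40u^2 - 18w - 24w^2 - 27vw - 15uw + 12 + 16w + 18v + 10u)(w + 3 + 6u)    [distributive law]
= (-38u - 79uw - 72uv - 40u^2 - 2w - 24w^2 - 27vw + 12 + 18v)(w + 3 + 6u)    [combine like terms]
= -38uw - 114u - 228u^2 - 79uw^2 - 237uw - 474u^2w - 72uvw - 216uv - 432u^2v - 40u^2w - 120u^2 - 240u^3 - 2w^2 - 6w - 12uw - 24w^3 - 72w^2 - 144uw^2 - 27vw^2 - 81vw - 162uvw + 12w + 36 + 72u + 18vw + 54v + 108uv    [distributive law]
= -287uw - 42u - 348u^2 - 223uw^2 - 514u^2w - 234uvw - 108uv - 432u^2v - 240u^3 - 74w^2 + 6w - 24w^3 - 27vw^2 - 63vw + 36 + 54v    [combine like terms]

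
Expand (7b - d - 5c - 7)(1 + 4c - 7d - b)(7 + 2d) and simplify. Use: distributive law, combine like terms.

(7b - d - 5c - 7)(1 + 4c - 7d - b)(7 + 2d)
= (7b + 28bc - 49bd - 7b² - d - 4cd + 7d² + bd - 5c - 20c² + 35cd + 5bc - 7 - 28c + 49d + 7b)(7 + 2d)    [distributive law]
= (14b + 33bc - 48bd - 7b² + 48d + 31cd + 7d² - 33c - 20c² - 7)(7 + 2d)    [combine like terms]
= 98b + 28bd + 231bc + 66bcd - 336bd - 96bd² - 49b² - 14b²d + 336d + 96d² + 217cd + 62cd² + 49d² + 14d³ - 231c - 66cd - 140c² - 40c²d - 49 - 14d    [distributive law]
= 98b - 308bd + 231bc + 66bcd - 96bd² - 49b² - 14b²d + 322d + 145d² + 151cd + 62cd² + 14d³ - 231c - 140c² - 40c²d - 49    [combine like terms]

98b - 308bd + 231bc + 66bcd - 96bd² - 49b² - 14b²d + 322d + 145d² + 151cd + 62cd² + 14d³ - 231c - 140c² - 40c²d - 49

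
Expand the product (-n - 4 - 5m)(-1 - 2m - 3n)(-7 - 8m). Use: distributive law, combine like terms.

(-n - 4 - 5m)(-1 - 2m - 3n)(-7 - 8m)
= (n + 2mn + 3n^2 + 4 + 8m + 12n + 5m + 10m^2 + 15mn)(-7 - 8m)    [distributive law]
= (13n + 17mn + 3n^2 + 4 + 13m + 10m^2)(-7 - 8m)    [combine like terms]
= -91n - 104mn - 119mn - 136m^2n - 21n^2 - 24mn^2 - 28 - 32m - 91m - 104m^2 - 70m^2 - 80m^3    [distributive law]
= -91n - 223mn - 136m^2n - 21n^2 - 24mn^2 - 28 - 123m - 174m^2 - 80m^3    [combine like terms]

-91n - 223mn - 136m^2n - 21n^2 - 24mn^2 - 28 - 123m - 174m^2 - 80m^3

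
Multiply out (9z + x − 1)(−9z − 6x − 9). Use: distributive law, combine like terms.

(9z + x − 1)(−9z − 6x − 9)
= −81z² − 54xz − 81z − 9xz − 6x² − 9x + 9z + 6x + 9    [distributive law]
= −81z² − 63xz − 72z − 6x² − 3x + 9    [combine like terms]

−81z² − 63xz − 72z − 6x² − 3x + 9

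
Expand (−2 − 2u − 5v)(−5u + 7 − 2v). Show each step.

(−2 − 2u − 5v)(−5u + 7 − 2v)
= 10u − 14 + 4v + 10u^2 − 14u + 4uv + 25uv − 35v + 10v^2    [distributive law]
= −4u − 14 − 31v + 10u^2 + 29uv + 10v^2    [combine like terms]

−4u − 14 − 31v + 10u^2 + 29uv + 10v^2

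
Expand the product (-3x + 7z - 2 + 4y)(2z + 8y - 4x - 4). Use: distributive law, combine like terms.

(-3x + 7z - 2 + 4y)(2z + 8y - 4x - 4)
= -6xz - 24xy + 12x^2 + 12x + 14z^2 + 56yz - 28xz - 28z - 4z - 16y + 8x + 8 + 8yz + 32y^2 - 16xy - 16y    [distributive law]
= -34xz - 40xy + 12x^2 + 20x + 14z^2 + 64yz - 32z - 32y + 8 + 32y^2    [combine like terms]

-34xz - 40xy + 12x^2 + 20x + 14z^2 + 64yz - 32z - 32y + 8 + 32y^2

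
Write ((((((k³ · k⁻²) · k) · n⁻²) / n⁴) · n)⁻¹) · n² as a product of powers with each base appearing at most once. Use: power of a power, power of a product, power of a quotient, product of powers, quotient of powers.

k⁻²n⁷

((((((k³ · k⁻²) · k) · n⁻²) / n⁴) · n)⁻¹) · n²
= ((((((k³ · k⁻²) · k) · n⁻²) / n⁴)⁻¹) · (n⁻¹)) · n²    [power of a product]
= ((((((k³ · k⁻²) · k) · n⁻²)⁻¹) / ((n⁴)⁻¹)) · (n⁻¹)) · n²    [power of a quotient]
= ((((((k³ · k⁻²) · k)⁻¹) · ((n⁻²)⁻¹)) / ((n⁴)⁻¹)) · (n⁻¹)) · n²    [power of a product]
= ((((((k³ · k⁻²)⁻¹) · (k⁻¹)) · ((n⁻²)⁻¹)) / ((n⁴)⁻¹)) · (n⁻¹)) · n²    [power of a product]
= (((((((k³)⁻¹) · ((k⁻²)⁻¹)) · (k⁻¹)) · ((n⁻²)⁻¹)) / ((n⁴)⁻¹)) · (n⁻¹)) · n²    [power of a product]
= (((((k⁻³ · ((k⁻²)⁻¹)) · (k⁻¹)) · ((n⁻²)⁻¹)) / ((n⁴)⁻¹)) · (n⁻¹)) · n²    [power of a power]
= (((((k⁻³ · k²) · (k⁻¹)) · ((n⁻²)⁻¹)) / ((n⁴)⁻¹)) · (n⁻¹)) · n²    [power of a power]
= ((((k⁻¹ · (k⁻¹)) · ((n⁻²)⁻¹)) / ((n⁴)⁻¹)) · (n⁻¹)) · n²    [product of powers]
= (((k⁻² · ((n⁻²)⁻¹)) / ((n⁴)⁻¹)) · (n⁻¹)) · n²    [product of powers]
= (((k⁻² · n²) / ((n⁴)⁻¹)) · (n⁻¹)) · n²    [power of a power]
= (((k⁻² · n²) / n⁻⁴) · (n⁻¹)) · n²    [power of a power]
= k⁻²n⁷    [quotient of powers; product of powers]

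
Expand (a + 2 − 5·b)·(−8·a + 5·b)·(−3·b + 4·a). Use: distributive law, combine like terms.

204·a^2·b − 32·a^3 − 235·a·b^2 + 88·a·b − 64·a^2 − 30·b^2 + 75·b^3

(a + 2 − 5·b)·(−8·a + 5·b)·(−3·b + 4·a)
= (−8·a^2 + 5·a·b − 16·a + 10·b + 40·a·b − 25·b^2)·(−3·b + 4·a)    [distributive law]
= (−8·a^2 + 45·a·b − 16·a + 10·b − 25·b^2)·(−3·b + 4·a)    [combine like terms]
= 24·a^2·b − 32·a^3 − 135·a·b^2 + 180·a^2·b + 48·a·b − 64·a^2 − 30·b^2 + 40·a·b + 75·b^3 − 100·a·b^2    [distributive law]
= 204·a^2·b − 32·a^3 − 235·a·b^2 + 88·a·b − 64·a^2 − 30·b^2 + 75·b^3    [combine like terms]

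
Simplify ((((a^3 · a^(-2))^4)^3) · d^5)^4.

((((a^3 · a^(-2))^4)^3) · d^5)^4
= ((((a^3 · a^(-2))^4)^3)^4) · ((d^5)^4)    [power of a product]
= (((a^3 · a^(-2))^4)^12) · ((d^5)^4)    [power of a power]
= ((a^3 · a^(-2))^48) · ((d^5)^4)    [power of a power]
= (((a^3)^48) · ((a^(-2))^48)) · ((d^5)^4)    [power of a product]
= (a^144 · ((a^(-2))^48)) · ((d^5)^4)    [power of a power]
= (a^144 · a^(-96)) · ((d^5)^4)    [power of a power]
= a^48 · ((d^5)^4)    [product of powers]
= a^48 · d^20    [power of a power]
= a^48d^20    [rearrange]

a^48d^20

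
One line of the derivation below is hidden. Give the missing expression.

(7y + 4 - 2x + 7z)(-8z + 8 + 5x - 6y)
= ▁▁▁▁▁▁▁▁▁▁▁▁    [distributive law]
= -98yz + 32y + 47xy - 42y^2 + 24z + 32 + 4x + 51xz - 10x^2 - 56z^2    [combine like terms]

After distributive law, the bracketed line is:

-56yz + 56y + 35xy - 42y^2 - 32z + 32 + 20x - 24y + 16xz - 16x - 10x^2 + 12xy - 56z^2 + 56z + 35xz - 42yz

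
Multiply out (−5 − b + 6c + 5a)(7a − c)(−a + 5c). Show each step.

35a^2 − 180ac + 25c^2 + 7a^2b − 36abc + 5bc^2 + 138a^2c + 191ac^2 − 30c^3 − 35a^3

(−5 − b + 6c + 5a)(7a − c)(−a + 5c)
= (−35a + 5c − 7ab + bc + 42ac − 6c^2 + 35a^2 − 5ac)(−a + 5c)    [distributive law]
= (−35a + 5c − 7ab + bc + 37ac − 6c^2 + 35a^2)(−a + 5c)    [combine like terms]
= 35a^2 − 175ac − 5ac + 25c^2 + 7a^2b − 35abc − abc + 5bc^2 − 37a^2c + 185ac^2 + 6ac^2 − 30c^3 − 35a^3 + 175a^2c    [distributive law]
= 35a^2 − 180ac + 25c^2 + 7a^2b − 36abc + 5bc^2 + 138a^2c + 191ac^2 − 30c^3 − 35a^3    [combine like terms]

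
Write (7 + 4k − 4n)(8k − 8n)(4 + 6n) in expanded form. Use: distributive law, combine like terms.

(7 + 4k − 4n)(8k − 8n)(4 + 6n)
= (56k − 56n + 32k^2 − 32kn − 32kn + 32n^2)(4 + 6n)    [distributive law]
= (56k − 56n + 32k^2 − 64kn + 32n^2)(4 + 6n)    [combine like terms]
= 224k + 336kn − 224n − 336n^2 + 128k^2 + 192k^2n − 256kn − 384kn^2 + 128n^2 + 192n^3    [distributive law]
= 224k + 80kn − 224n − 208n^2 + 128k^2 + 192k^2n − 384kn^2 + 192n^3    [combine like terms]

224k + 80kn − 224n − 208n^2 + 128k^2 + 192k^2n − 384kn^2 + 192n^3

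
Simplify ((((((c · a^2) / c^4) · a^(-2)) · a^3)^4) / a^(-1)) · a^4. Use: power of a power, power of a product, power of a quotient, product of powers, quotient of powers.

((((((c · a^2) / c^4) · a^(-2)) · a^3)^4) / a^(-1)) · a^4
= ((((((c · a^2) / c^4) · a^(-2))^4) · ((a^3)^4)) / a^(-1)) · a^4    [power of a product]
= ((((((c · a^2) / c^4)^4) · ((a^(-2))^4)) · ((a^3)^4)) / a^(-1)) · a^4    [power of a product]
= ((((((c · a^2)^4) / ((c^4)^4)) · ((a^(-2))^4)) · ((a^3)^4)) / a^(-1)) · a^4    [power of a quotient]
= ((((((c^4) · ((a^2)^4)) / ((c^4)^4)) · ((a^(-2))^4)) · ((a^3)^4)) / a^(-1)) · a^4    [power of a product]
= (((((c^4 · a^8) / ((c^4)^4)) · ((a^(-2))^4)) · ((a^3)^4)) / a^(-1)) · a^4    [power of a power]
= (((((c^4 · a^8) / c^16) · ((a^(-2))^4)) · ((a^3)^4)) / a^(-1)) · a^4    [power of a power]
= (((((c^4 · a^8) / c^16) · a^(-8)) · ((a^3)^4)) / a^(-1)) · a^4    [power of a power]
= (((((c^4 · a^8) / c^16) · a^(-8)) · a^12) / a^(-1)) · a^4    [power of a power]
= a^17c^(-12)    [quotient of powers; product of powers]

a^17c^(-12)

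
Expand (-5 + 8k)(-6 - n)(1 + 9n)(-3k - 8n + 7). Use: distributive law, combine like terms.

-426k + 1685n + 210 - 3521kn - 1885n^2 + 2881kn^2 - 360n^3 + 144k^2 + 1320k^2n + 216k^2n^2 + 576kn^3

(-5 + 8k)(-6 - n)(1 + 9n)(-3k - 8n + 7)
= (30 + 5n - 48k - 8kn)(1 + 9n)(-3k - 8n + 7)    [distributive law]
= (30 + 270n + 5n + 45n^2 - 48k - 432kn - 8kn - 72kn^2)(-3k - 8n + 7)    [distributive law]
= (30 + 275n + 45n^2 - 48k - 440kn - 72kn^2)(-3k - 8n + 7)    [combine like terms]
= -90k - 240n + 210 - 825kn - 2200n^2 + 1925n - 135kn^2 - 360n^3 + 315n^2 + 144k^2 + 384kn - 336k + 1320k^2n + 3520kn^2 - 3080kn + 216k^2n^2 + 576kn^3 - 504kn^2    [distributive law]
= -426k + 1685n + 210 - 3521kn - 1885n^2 + 2881kn^2 - 360n^3 + 144k^2 + 1320k^2n + 216k^2n^2 + 576kn^3    [combine like terms]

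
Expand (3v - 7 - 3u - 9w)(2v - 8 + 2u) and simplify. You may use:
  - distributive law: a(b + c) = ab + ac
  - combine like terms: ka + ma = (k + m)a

(3v - 7 - 3u - 9w)(2v - 8 + 2u)
= 6v^2 - 24v + 6uv - 14v + 56 - 14u - 6uv + 24u - 6u^2 - 18vw + 72w - 18uw    [distributive law]
= 6v^2 - 38v + 56 + 10u - 6u^2 - 18vw + 72w - 18uw    [combine like terms]

6v^2 - 38v + 56 + 10u - 6u^2 - 18vw + 72w - 18uw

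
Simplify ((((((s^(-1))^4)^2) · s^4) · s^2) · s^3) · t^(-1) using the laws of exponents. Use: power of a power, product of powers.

((((((s^(-1))^4)^2) · s^4) · s^2) · s^3) · t^(-1)
= (((((s^(-1))^8) · s^4) · s^2) · s^3) · t^(-1)    [power of a power]
= (((s^(-8) · s^4) · s^2) · s^3) · t^(-1)    [power of a power]
= ((s^(-4) · s^2) · s^3) · t^(-1)    [product of powers]
= (s^(-2) · s^3) · t^(-1)    [product of powers]
= s · t^(-1)    [product of powers]
= st^(-1)    [rearrange]

st^(-1)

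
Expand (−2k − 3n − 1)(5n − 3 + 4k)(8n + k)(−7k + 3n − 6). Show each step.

1079k^2n^2 + 267kn^3 + 982kn^2 + 578k^3n + 382k^2n − 279kn + 34k^3 − 33k^2 + 56k^4 − 360n^4 + 816n^3 − 120n^2 − 144n − 18k

(−2k − 3n − 1)(5n − 3 + 4k)(8n + k)(−7k + 3n − 6)
= (−10kn + 6k − 8k^2 − 15n^2 + 9n − 12kn − 5n + 3 − 4k)(8n + k)(−7k + 3n − 6)    [distributive law]
= (−22kn + 2k − 8k^2 − 15n^2 + 4n + 3)(8n + k)(−7k + 3n − 6)    [combine like terms]
= (−176kn^2 − 22k^2n + 16kn + 2k^2 − 64k^2n − 8k^3 − 120n^3 − 15kn^2 + 32n^2 + 4kn + 24n + 3k)(−7k + 3n − 6)    [distributive law]
= (−191kn^2 − 86k^2n + 20kn + 2k^2 − 8k^3 − 120n^3 + 32n^2 + 24n + 3k)(−7k + 3n − 6)    [combine like terms]
= 1337k^2n^2 − 573kn^3 + 1146kn^2 + 602k^3n − 258k^2n^2 + 516k^2n − 140k^2n + 60kn^2 − 120kn − 14k^3 + 6k^2n − 12k^2 + 56k^4 − 24k^3n + 48k^3 + 840kn^3 − 360n^4 + 720n^3 − 224kn^2 + 96n^3 − 192n^2 − 168kn + 72n^2 − 144n − 21k^2 + 9kn − 18k    [distributive law]
= 1079k^2n^2 + 267kn^3 + 982kn^2 + 578k^3n + 382k^2n − 279kn + 34k^3 − 33k^2 + 56k^4 − 360n^4 + 816n^3 − 120n^2 − 144n − 18k    [combine like terms]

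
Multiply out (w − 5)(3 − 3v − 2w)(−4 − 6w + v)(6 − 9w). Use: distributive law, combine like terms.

(w − 5)(3 − 3v − 2w)(−4 − 6w + v)(6 − 9w)
= (3w − 3vw − 2w² − 15 + 15v + 10w)(−4 − 6w + v)(6 − 9w)    [distributive law]
= (13w − 3vw − 2w² − 15 + 15v)(−4 − 6w + v)(6 − 9w)    [combine like terms]
= (−52w − 78w² + 13vw + 12vw + 18vw² − 3v²w + 8w² + 12w³ − 2vw² + 60 + 90w − 15v − 60v − 90vw + 15v²)(6 − 9w)    [distributive law]
= (38w − 70w² − 65vw + 16vw² − 3v²w + 12w³ + 60 − 75v + 15v²)(6 − 9w)    [combine like terms]
= 228w − 342w² − 420w² + 630w³ − 390vw + 585vw² + 96vw² − 144vw³ − 18v²w + 27v²w² + 72w³ − 108w⁴ + 360 − 540w − 450v + 675vw + 90v² − 135v²w    [distributive law]
= −312w − 762w² + 702w³ + 285vw + 681vw² − 144vw³ − 153v²w + 27v²w² − 108w⁴ + 360 − 450v + 90v²    [combine like terms]

−312w − 762w² + 702w³ + 285vw + 681vw² − 144vw³ − 153v²w + 27v²w² − 108w⁴ + 360 − 450v + 90v²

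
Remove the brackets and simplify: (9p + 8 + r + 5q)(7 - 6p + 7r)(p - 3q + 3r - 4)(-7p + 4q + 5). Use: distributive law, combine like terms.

-1887p³ + 814p²q + 1183p² + 1625pq² + 2690pq + 315p²r - 42pqr - 12pr + 1548p + 378p⁴ - 1140p³q - 102p²q² + 735p³r + 1162p²qr - 169pq²r - 1246p²r² + 124pqr² - 237pr² - 1757q² - 2436q - 1456qr - 420r - 1120 - 1421q²r + 1064qr² + 805r² + 336q²r² - 147pr³ + 84qr³ + 105r³ - 420q³ + 360pq³ - 420q³r

(9p + 8 + r + 5q)(7 - 6p + 7r)(p - 3q + 3r - 4)(-7p + 4q + 5)
= (63p - 54p² + 63pr + 56 - 48p + 56r + 7r - 6pr + 7r² + 35q - 30pq + 35qr)(p - 3q + 3r - 4)(-7p + 4q + 5)    [distributive law]
= (15p - 54p² + 57pr + 56 + 63r + 7r² + 35q - 30pq + 35qr)(p - 3q + 3r - 4)(-7p + 4q + 5)    [combine like terms]
= (15p² - 45pq + 45pr - 60p - 54p³ + 162p²q - 162p²r + 216p² + 57p²r - 171pqr + 171pr² - 228pr + 56p - 168q + 168r - 224 + 63pr - 189qr + 189r² - 252r + 7pr² - 21qr² + 21r³ - 28r² + 35pq - 105q² + 105qr - 140q - 30p²q + 90pq² - 90pqr + 120pq + 35pqr - 105q²r + 105qr² - 140qr)(-7p + 4q + 5)    [distributive law]
= (231p² + 110pq - 120pr - 4p - 54p³ + 132p²q - 105p²r - 226pqr + 178pr² - 308q - 84r - 224 - 224qr + 161r² + 84qr² + 21r³ - 105q² + 90pq² - 105q²r)(-7p + 4q + 5)    [combine like terms]
= -1617p³ + 924p²q + 1155p² - 770p²q + 440pq² + 550pq + 840p²r - 480pqr - 600pr + 28p² - 16pq - 20p + 378p⁴ - 216p³q - 270p³ - 924p³q + 528p²q² + 660p²q + 735p³r - 420p²qr - 525p²r + 1582p²qr - 904pq²r - 1130pqr - 1246p²r² + 712pqr² + 890pr² + 2156pq - 1232q² - 1540q + 588pr - 336qr - 420r + 1568p - 896q - 1120 + 1568pqr - 896q²r - 1120qr - 1127pr² + 644qr² + 805r² - 588pqr² + 336q²r² + 420qr² - 147pr³ + 84qr³ + 105r³ + 735pq² - 420q³ - 525q² - 630p²q² + 360pq³ + 450pq² + 735pq²r - 420q³r - 525q²r    [distributive law]
= -1887p³ + 814p²q + 1183p² + 1625pq² + 2690pq + 315p²r - 42pqr - 12pr + 1548p + 378p⁴ - 1140p³q - 102p²q² + 735p³r + 1162p²qr - 169pq²r - 1246p²r² + 124pqr² - 237pr² - 1757q² - 2436q - 1456qr - 420r - 1120 - 1421q²r + 1064qr² + 805r² + 336q²r² - 147pr³ + 84qr³ + 105r³ - 420q³ + 360pq³ - 420q³r    [combine like terms]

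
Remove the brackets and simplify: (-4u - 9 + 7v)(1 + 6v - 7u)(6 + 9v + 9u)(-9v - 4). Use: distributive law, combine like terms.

-1137uv - 1092u + 4086uv^2 - 4671u^2v - 2796u^2 + 2511uv^3 + 3645u^2v^2 - 2268u^3v - 1008u^3 + 1938v + 216 + 3951v^2 + 27v^3 - 3402v^4

(-4u - 9 + 7v)(1 + 6v - 7u)(6 + 9v + 9u)(-9v - 4)
= (-4u - 24uv + 28u^2 - 9 - 54v + 63u + 7v + 42v^2 - 49uv)(6 + 9v + 9u)(-9v - 4)    [distributive law]
= (59u - 73uv + 28u^2 - 9 - 47v + 42v^2)(6 + 9v + 9u)(-9v - 4)    [combine like terms]
= (354u + 531uv + 531u^2 - 438uv - 657uv^2 - 657u^2v + 168u^2 + 252u^2v + 252u^3 - 54 - 81v - 81u - 282v - 423v^2 - 423uv + 252v^2 + 378v^3 + 378uv^2)(-9v - 4)    [distributive law]
= (273u - 330uv + 699u^2 - 279uv^2 - 405u^2v + 252u^3 - 54 - 363v - 171v^2 + 378v^3)(-9v - 4)    [combine like terms]
= -2457uv - 1092u + 2970uv^2 + 1320uv - 6291u^2v - 2796u^2 + 2511uv^3 + 1116uv^2 + 3645u^2v^2 + 1620u^2v - 2268u^3v - 1008u^3 + 486v + 216 + 3267v^2 + 1452v + 1539v^3 + 684v^2 - 3402v^4 - 1512v^3    [distributive law]
= -1137uv - 1092u + 4086uv^2 - 4671u^2v - 2796u^2 + 2511uv^3 + 3645u^2v^2 - 2268u^3v - 1008u^3 + 1938v + 216 + 3951v^2 + 27v^3 - 3402v^4    [combine like terms]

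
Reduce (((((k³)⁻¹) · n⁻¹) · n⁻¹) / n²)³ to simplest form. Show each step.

k⁻⁹n⁻¹²

(((((k³)⁻¹) · n⁻¹) · n⁻¹) / n²)³
= (((((k³)⁻¹) · n⁻¹) · n⁻¹)³) / ((n²)³)    [power of a quotient]
= (((((k³)⁻¹) · n⁻¹)³) · ((n⁻¹)³)) / ((n²)³)    [power of a product]
= (((((k³)⁻¹)³) · ((n⁻¹)³)) · ((n⁻¹)³)) / ((n²)³)    [power of a product]
= ((((k³)⁻³) · ((n⁻¹)³)) · ((n⁻¹)³)) / ((n²)³)    [power of a power]
= ((k⁻⁹ · ((n⁻¹)³)) · ((n⁻¹)³)) / ((n²)³)    [power of a power]
= ((k⁻⁹ · n⁻³) · ((n⁻¹)³)) / ((n²)³)    [power of a power]
= ((k⁻⁹ · n⁻³) · n⁻³) / ((n²)³)    [power of a power]
= ((k⁻⁹ · n⁻³) · n⁻³) / n⁶    [power of a power]
= k⁻⁹n⁻¹²    [quotient of powers; product of powers]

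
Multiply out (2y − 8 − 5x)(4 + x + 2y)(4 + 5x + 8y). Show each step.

(2y − 8 − 5x)(4 + x + 2y)(4 + 5x + 8y)
= (8y + 2xy + 4y^2 − 32 − 8x − 16y − 20x − 5x^2 − 10xy)(4 + 5x + 8y)    [distributive law]
= (−8y − 8xy + 4y^2 − 32 − 28x − 5x^2)(4 + 5x + 8y)    [combine like terms]
= −32y − 40xy − 64y^2 − 32xy − 40x^2y − 64xy^2 + 16y^2 + 20xy^2 + 32y^3 − 128 − 160x − 256y − 112x − 140x^2 − 224xy − 20x^2 − 25x^3 − 40x^2y    [distributive law]
= −288y − 296xy − 48y^2 − 80x^2y − 44xy^2 + 32y^3 − 128 − 272x − 160x^2 − 25x^3    [combine like terms]

−288y − 296xy − 48y^2 − 80x^2y − 44xy^2 + 32y^3 − 128 − 272x − 160x^2 − 25x^3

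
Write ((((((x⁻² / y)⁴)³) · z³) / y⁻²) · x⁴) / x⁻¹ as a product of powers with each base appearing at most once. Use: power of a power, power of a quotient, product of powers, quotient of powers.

((((((x⁻² / y)⁴)³) · z³) / y⁻²) · x⁴) / x⁻¹
= (((((x⁻² / y)¹²) · z³) / y⁻²) · x⁴) / x⁻¹    [power of a power]
= ((((((x⁻²)¹²) / (y¹²)) · z³) / y⁻²) · x⁴) / x⁻¹    [power of a quotient]
= ((((x⁻²⁴ / (y¹²)) · z³) / y⁻²) · x⁴) / x⁻¹    [power of a power]
= x⁻¹⁹y⁻¹⁰z³    [quotient of powers; product of powers]

x⁻¹⁹y⁻¹⁰z³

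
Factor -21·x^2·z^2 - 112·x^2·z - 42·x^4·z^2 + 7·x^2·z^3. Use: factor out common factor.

7·x^2·z(-3·z - 16 - 6·x^2·z + z^2)

-21·x^2·z^2 - 112·x^2·z - 42·x^4·z^2 + 7·x^2·z^3
= 7(-3·x^2·z^2 - 16·x^2·z - 6·x^4·z^2 + x^2·z^3)    [factor out 7]
= 7·x^2·z(-3·z - 16 - 6·x^2·z + z^2)    [factor out x^2·z]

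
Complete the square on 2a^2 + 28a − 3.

2a^2 + 28a − 3
= 2(a^2 + 14a) − 3    [factor out 2 from the a-terms]
= 2(a^2 + 14a + 49 − 49) − 3    [add and subtract 49 inside the bracket]
= 2(a + 7)^2 − 98 − 3    [perfect-square identity]
= 2(a + 7)^2 − 101    [combine constants]

2(a + 7)^2 − 101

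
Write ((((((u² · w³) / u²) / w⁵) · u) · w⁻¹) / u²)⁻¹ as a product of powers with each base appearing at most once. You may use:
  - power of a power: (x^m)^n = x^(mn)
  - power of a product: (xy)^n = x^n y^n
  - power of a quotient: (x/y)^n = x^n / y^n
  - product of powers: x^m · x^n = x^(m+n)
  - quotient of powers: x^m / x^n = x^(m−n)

uw³

((((((u² · w³) / u²) / w⁵) · u) · w⁻¹) / u²)⁻¹
= ((((((u² · w³) / u²) / w⁵) · u) · w⁻¹)⁻¹) / ((u²)⁻¹)    [power of a quotient]
= ((((((u² · w³) / u²) / w⁵) · u)⁻¹) · ((w⁻¹)⁻¹)) / ((u²)⁻¹)    [power of a product]
= ((((((u² · w³) / u²) / w⁵)⁻¹) · (u⁻¹)) · ((w⁻¹)⁻¹)) / ((u²)⁻¹)    [power of a product]
= ((((((u² · w³) / u²)⁻¹) / ((w⁵)⁻¹)) · (u⁻¹)) · ((w⁻¹)⁻¹)) / ((u²)⁻¹)    [power of a quotient]
= ((((((u² · w³)⁻¹) / ((u²)⁻¹)) / ((w⁵)⁻¹)) · (u⁻¹)) · ((w⁻¹)⁻¹)) / ((u²)⁻¹)    [power of a quotient]
= (((((((u²)⁻¹) · ((w³)⁻¹)) / ((u²)⁻¹)) / ((w⁵)⁻¹)) · (u⁻¹)) · ((w⁻¹)⁻¹)) / ((u²)⁻¹)    [power of a product]
= (((((u⁻² · ((w³)⁻¹)) / ((u²)⁻¹)) / ((w⁵)⁻¹)) · (u⁻¹)) · ((w⁻¹)⁻¹)) / ((u²)⁻¹)    [power of a power]
= (((((u⁻² · w⁻³) / ((u²)⁻¹)) / ((w⁵)⁻¹)) · (u⁻¹)) · ((w⁻¹)⁻¹)) / ((u²)⁻¹)    [power of a power]
= (((((u⁻² · w⁻³) / u⁻²) / ((w⁵)⁻¹)) · (u⁻¹)) · ((w⁻¹)⁻¹)) / ((u²)⁻¹)    [power of a power]
= (((((u⁻² · w⁻³) / u⁻²) / w⁻⁵) · (u⁻¹)) · ((w⁻¹)⁻¹)) / ((u²)⁻¹)    [power of a power]
= (((((u⁻² · w⁻³) / u⁻²) / w⁻⁵) · u⁻¹) · w) / ((u²)⁻¹)    [power of a power]
= (((((u⁻² · w⁻³) / u⁻²) / w⁻⁵) · u⁻¹) · w) / u⁻²    [power of a power]
= uw³    [quotient of powers; product of powers]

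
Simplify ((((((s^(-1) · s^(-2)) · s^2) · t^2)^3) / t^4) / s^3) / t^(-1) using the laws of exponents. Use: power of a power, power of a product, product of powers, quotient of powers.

((((((s^(-1) · s^(-2)) · s^2) · t^2)^3) / t^4) / s^3) / t^(-1)
= ((((((s^(-1) · s^(-2)) · s^2)^3) · ((t^2)^3)) / t^4) / s^3) / t^(-1)    [power of a product]
= ((((((s^(-1) · s^(-2))^3) · ((s^2)^3)) · ((t^2)^3)) / t^4) / s^3) / t^(-1)    [power of a product]
= (((((((s^(-1))^3) · ((s^(-2))^3)) · ((s^2)^3)) · ((t^2)^3)) / t^4) / s^3) / t^(-1)    [power of a product]
= (((((s^(-3) · ((s^(-2))^3)) · ((s^2)^3)) · ((t^2)^3)) / t^4) / s^3) / t^(-1)    [power of a power]
= (((((s^(-3) · s^(-6)) · ((s^2)^3)) · ((t^2)^3)) / t^4) / s^3) / t^(-1)    [power of a power]
= ((((s^(-9) · ((s^2)^3)) · ((t^2)^3)) / t^4) / s^3) / t^(-1)    [product of powers]
= ((((s^(-9) · s^6) · ((t^2)^3)) / t^4) / s^3) / t^(-1)    [power of a power]
= (((s^(-3) · ((t^2)^3)) / t^4) / s^3) / t^(-1)    [product of powers]
= (((s^(-3) · t^6) / t^4) / s^3) / t^(-1)    [power of a power]
= s^(-6)·t^3    [quotient of powers; product of powers]

s^(-6)·t^3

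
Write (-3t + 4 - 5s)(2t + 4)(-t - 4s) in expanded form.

6t^3 + 34st^2 + 4t^2 + 36st - 16t - 64s + 40s^2t + 80s^2

(-3t + 4 - 5s)(2t + 4)(-t - 4s)
= (-6t^2 - 12t + 8t + 16 - 10st - 20s)(-t - 4s)    [distributive law]
= (-6t^2 - 4t + 16 - 10st - 20s)(-t - 4s)    [combine like terms]
= 6t^3 + 24st^2 + 4t^2 + 16st - 16t - 64s + 10st^2 + 40s^2t + 20st + 80s^2    [distributive law]
= 6t^3 + 34st^2 + 4t^2 + 36st - 16t - 64s + 40s^2t + 80s^2    [combine like terms]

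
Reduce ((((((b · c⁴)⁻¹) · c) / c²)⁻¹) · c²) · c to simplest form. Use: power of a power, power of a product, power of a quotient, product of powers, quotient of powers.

bc⁸

((((((b · c⁴)⁻¹) · c) / c²)⁻¹) · c²) · c
= ((((((b · c⁴)⁻¹) · c)⁻¹) / ((c²)⁻¹)) · c²) · c    [power of a quotient]
= ((((((b · c⁴)⁻¹)⁻¹) · (c⁻¹)) / ((c²)⁻¹)) · c²) · c    [power of a product]
= (((((b · c⁴)¹) · (c⁻¹)) / ((c²)⁻¹)) · c²) · c    [power of a power]
= (((((b¹) · ((c⁴)¹)) · (c⁻¹)) / ((c²)⁻¹)) · c²) · c    [power of a product]
= ((((b · ((c⁴)¹)) · (c⁻¹)) / ((c²)⁻¹)) · c²) · c    [power of a power]
= ((((b · c⁴) · (c⁻¹)) / ((c²)⁻¹)) · c²) · c    [power of a power]
= ((((b · c⁴) · c⁻¹) / c⁻²) · c²) · c    [power of a power]
= bc⁸    [quotient of powers; product of powers]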